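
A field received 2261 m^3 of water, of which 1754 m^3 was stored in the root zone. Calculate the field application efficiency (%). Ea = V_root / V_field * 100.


Ea = V_root / V_field * 100 = 1754 / 2261 * 100 = 77.5763%

77.5763 %


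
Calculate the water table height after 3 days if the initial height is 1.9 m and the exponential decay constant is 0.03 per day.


m = m0 * exp(-k*t)
m = 1.9 * exp(-0.03 * 3)
m = 1.9 * exp(-0.0900)

1.7365 m


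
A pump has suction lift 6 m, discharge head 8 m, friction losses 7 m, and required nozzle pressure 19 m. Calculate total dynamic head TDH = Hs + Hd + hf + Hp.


TDH = Hs + Hd + hf + Hp = 6 + 8 + 7 + 19 = 40

40 m


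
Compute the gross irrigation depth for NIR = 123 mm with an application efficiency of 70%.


Ea = 70% = 0.7
GID = NIR / Ea = 123 / 0.7 = 175.7143 mm

175.7143 mm


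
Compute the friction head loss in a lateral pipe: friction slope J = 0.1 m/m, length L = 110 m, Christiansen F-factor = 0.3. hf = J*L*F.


hf = J * L * F = 0.1 * 110 * 0.3 = 3.3000 m

3.3000 m


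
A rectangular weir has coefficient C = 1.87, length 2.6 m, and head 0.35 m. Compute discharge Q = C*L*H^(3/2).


Q = C * L * H^(3/2) = 1.87 * 2.6 * 0.35^1.5 = 1.87 * 2.6 * 0.207063

1.0067 m^3/s


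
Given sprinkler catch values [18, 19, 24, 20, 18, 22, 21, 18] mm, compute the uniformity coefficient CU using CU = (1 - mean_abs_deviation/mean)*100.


mean = 20.000000 mm
MAD = 1.750000 mm
CU = (1 - 1.750000/20.000000)*100

91.2500 %


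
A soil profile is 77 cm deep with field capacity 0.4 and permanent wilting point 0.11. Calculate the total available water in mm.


AWC = (FC - PWP) * d * 10
AWC = (0.4 - 0.11) * 77 * 10
AWC = 0.2900 * 77 * 10

223.3000 mm


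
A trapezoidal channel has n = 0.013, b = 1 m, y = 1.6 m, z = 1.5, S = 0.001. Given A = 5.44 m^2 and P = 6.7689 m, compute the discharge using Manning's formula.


R = A/P = 5.44/6.7689 = 0.803676
Q = (1/0.013) * 5.44 * 0.803676^(2/3) * 0.001^0.5

11.4387 m^3/s


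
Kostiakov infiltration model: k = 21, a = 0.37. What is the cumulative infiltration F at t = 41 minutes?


F = k * t^a = 21 * 41^0.37
F = 21 * 3.951209

82.9754 mm


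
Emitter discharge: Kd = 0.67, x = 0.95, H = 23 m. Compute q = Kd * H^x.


q = Kd * H^x = 0.67 * 23^0.95 = 0.67 * 19.662623

13.1740 L/h


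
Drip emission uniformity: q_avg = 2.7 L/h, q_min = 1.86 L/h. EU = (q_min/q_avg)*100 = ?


EU = (q_min/q_avg)*100 = (1.86/2.7)*100 = 68.8889%

68.8889 %


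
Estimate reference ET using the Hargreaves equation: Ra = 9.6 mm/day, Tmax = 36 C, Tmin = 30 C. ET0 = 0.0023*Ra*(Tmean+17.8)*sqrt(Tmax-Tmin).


Tmean = (Tmax + Tmin)/2 = (36 + 30)/2 = 33.0
ET0 = 0.0023 * 9.6 * (33.0 + 17.8) * sqrt(36 - 30)
ET0 = 0.0023 * 9.6 * 50.8 * 2.449490

2.7475 mm/day


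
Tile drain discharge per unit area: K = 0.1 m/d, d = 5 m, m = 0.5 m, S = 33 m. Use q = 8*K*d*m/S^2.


q = 8*K*d*m/S^2
q = 8*0.1*5*0.5/33^2
q = 2.0000 / 1089

0.0018 m/d


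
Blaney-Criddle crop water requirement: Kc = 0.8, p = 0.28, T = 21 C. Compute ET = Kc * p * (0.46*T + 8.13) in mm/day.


ET = Kc * p * (0.46*T + 8.13)
ET = 0.8 * 0.28 * (0.46*21 + 8.13)
ET = 0.8 * 0.28 * 17.7900

3.9850 mm/day


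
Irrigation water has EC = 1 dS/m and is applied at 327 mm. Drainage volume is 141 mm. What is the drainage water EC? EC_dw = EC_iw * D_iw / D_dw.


EC_dw = EC_iw * D_iw / D_dw
EC_dw = 1 * 327 / 141
EC_dw = 327 / 141

2.3191 dS/m


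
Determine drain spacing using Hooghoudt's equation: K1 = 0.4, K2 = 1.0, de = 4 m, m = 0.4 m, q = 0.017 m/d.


S^2 = 8*K2*de*m/q + 4*K1*m^2/q
S^2 = 8*1.0*4*0.4/0.017 + 4*0.4*0.4^2/0.017
S = sqrt(768.0000)

27.7128 m


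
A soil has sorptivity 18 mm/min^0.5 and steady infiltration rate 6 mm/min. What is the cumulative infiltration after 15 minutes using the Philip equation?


F = S*sqrt(t) + A*t
F = 18*sqrt(15) + 6*15
F = 18*3.872983 + 90

159.7137 mm


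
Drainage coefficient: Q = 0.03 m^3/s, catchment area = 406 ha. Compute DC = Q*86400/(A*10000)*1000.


DC = Q * 86400 / (A * 10000) * 1000
DC = 0.03 * 86400 / (406 * 10000) * 1000
DC = 2592000.0000 / 4060000

0.6384 mm/day


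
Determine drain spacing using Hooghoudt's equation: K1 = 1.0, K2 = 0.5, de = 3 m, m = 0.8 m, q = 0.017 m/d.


S^2 = 8*K2*de*m/q + 4*K1*m^2/q
S^2 = 8*0.5*3*0.8/0.017 + 4*1.0*0.8^2/0.017
S = sqrt(715.2941)

26.7450 m


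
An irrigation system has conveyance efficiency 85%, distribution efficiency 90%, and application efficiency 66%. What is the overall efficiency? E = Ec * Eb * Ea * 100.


Ec = 0.85, Eb = 0.9, Ea = 0.66
E = 0.85 * 0.9 * 0.66 * 100 = 50.4900%

50.4900 %


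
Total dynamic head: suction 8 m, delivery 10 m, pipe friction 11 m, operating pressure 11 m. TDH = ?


TDH = Hs + Hd + hf + Hp = 8 + 10 + 11 + 11 = 40

40 m


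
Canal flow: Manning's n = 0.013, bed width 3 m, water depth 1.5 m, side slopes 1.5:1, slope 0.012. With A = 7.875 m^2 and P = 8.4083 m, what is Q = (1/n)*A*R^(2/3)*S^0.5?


R = A/P = 7.875/8.4083 = 0.936575
Q = (1/0.013) * 7.875 * 0.936575^(2/3) * 0.012^0.5

63.5223 m^3/s


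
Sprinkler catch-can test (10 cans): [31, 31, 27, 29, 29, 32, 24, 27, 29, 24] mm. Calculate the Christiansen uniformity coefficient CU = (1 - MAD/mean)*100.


mean = 28.300000 mm
MAD = 2.240000 mm
CU = (1 - 2.240000/28.300000)*100

92.0848 %


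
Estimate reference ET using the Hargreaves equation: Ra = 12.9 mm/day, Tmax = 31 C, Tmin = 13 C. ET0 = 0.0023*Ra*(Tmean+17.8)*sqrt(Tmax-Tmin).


Tmean = (Tmax + Tmin)/2 = (31 + 13)/2 = 22.0
ET0 = 0.0023 * 12.9 * (22.0 + 17.8) * sqrt(31 - 13)
ET0 = 0.0023 * 12.9 * 39.8 * 4.242641

5.0100 mm/day


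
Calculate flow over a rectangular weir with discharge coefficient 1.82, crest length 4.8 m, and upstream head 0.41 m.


Q = C * L * H^(3/2) = 1.82 * 4.8 * 0.41^1.5 = 1.82 * 4.8 * 0.262528

2.2934 m^3/s


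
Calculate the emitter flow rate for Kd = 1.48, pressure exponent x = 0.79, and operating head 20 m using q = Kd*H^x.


q = Kd * H^x = 1.48 * 20^0.79 = 1.48 * 10.661387

15.7789 L/h


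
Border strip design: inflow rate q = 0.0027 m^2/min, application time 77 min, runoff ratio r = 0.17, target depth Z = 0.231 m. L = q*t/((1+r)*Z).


L = q*t/((1+r)*Z)
L = 0.0027*77/((1+0.17)*0.231)
L = 0.2079/0.27027

0.7692 m


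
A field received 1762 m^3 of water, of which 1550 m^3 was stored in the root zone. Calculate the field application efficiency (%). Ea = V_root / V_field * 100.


Ea = V_root / V_field * 100 = 1550 / 1762 * 100 = 87.9682%

87.9682 %


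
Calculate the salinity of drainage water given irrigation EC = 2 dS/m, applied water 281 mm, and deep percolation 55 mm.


EC_dw = EC_iw * D_iw / D_dw
EC_dw = 2 * 281 / 55
EC_dw = 562 / 55

10.2182 dS/m


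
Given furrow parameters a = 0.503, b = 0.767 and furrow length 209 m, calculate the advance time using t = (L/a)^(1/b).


t = (L/a)^(1/b)
t = (209/0.503)^(1/0.767)
t = 415.506958^(1/0.767)

2594.4932 min


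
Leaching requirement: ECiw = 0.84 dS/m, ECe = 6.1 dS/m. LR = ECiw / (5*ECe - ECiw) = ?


LR = ECiw / (5*ECe - ECiw)
LR = 0.84 / (5*6.1 - 0.84)
LR = 0.84 / 29.6600

0.0283


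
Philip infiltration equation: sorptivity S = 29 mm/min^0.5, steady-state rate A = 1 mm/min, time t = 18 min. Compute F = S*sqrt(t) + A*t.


F = S*sqrt(t) + A*t
F = 29*sqrt(18) + 1*18
F = 29*4.242641 + 18

141.0366 mm


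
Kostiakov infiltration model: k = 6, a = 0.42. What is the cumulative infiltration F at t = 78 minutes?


F = k * t^a = 6 * 78^0.42
F = 6 * 6.232750

37.3965 mm


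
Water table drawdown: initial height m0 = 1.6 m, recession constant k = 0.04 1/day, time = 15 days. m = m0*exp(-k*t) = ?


m = m0 * exp(-k*t)
m = 1.6 * exp(-0.04 * 15)
m = 1.6 * exp(-0.6000)

0.8781 m


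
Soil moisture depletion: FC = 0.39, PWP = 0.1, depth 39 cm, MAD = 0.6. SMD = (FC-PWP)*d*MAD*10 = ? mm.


SMD = (FC - PWP) * d * MAD * 10
SMD = (0.39 - 0.1) * 39 * 0.6 * 10
SMD = 0.2900 * 39 * 0.6 * 10

67.8600 mm


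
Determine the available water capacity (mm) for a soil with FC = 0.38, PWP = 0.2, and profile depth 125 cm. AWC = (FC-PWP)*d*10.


AWC = (FC - PWP) * d * 10
AWC = (0.38 - 0.2) * 125 * 10
AWC = 0.1800 * 125 * 10

225.0000 mm


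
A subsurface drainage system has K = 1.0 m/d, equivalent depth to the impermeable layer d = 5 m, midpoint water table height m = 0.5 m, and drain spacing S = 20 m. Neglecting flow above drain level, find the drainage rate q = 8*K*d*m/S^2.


q = 8*K*d*m/S^2
q = 8*1.0*5*0.5/20^2
q = 20.0000 / 400

0.0500 m/d


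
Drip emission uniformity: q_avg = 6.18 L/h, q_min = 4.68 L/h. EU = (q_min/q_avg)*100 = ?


EU = (q_min/q_avg)*100 = (4.68/6.18)*100 = 75.7282%

75.7282 %


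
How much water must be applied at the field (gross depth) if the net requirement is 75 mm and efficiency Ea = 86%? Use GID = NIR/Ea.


Ea = 86% = 0.86
GID = NIR / Ea = 75 / 0.86 = 87.2093 mm

87.2093 mm


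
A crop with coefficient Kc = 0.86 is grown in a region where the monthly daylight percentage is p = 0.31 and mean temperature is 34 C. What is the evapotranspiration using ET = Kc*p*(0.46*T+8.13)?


ET = Kc * p * (0.46*T + 8.13)
ET = 0.86 * 0.31 * (0.46*34 + 8.13)
ET = 0.86 * 0.31 * 23.7700

6.3371 mm/day


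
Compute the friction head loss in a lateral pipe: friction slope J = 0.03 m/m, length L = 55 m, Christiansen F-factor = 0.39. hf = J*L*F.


hf = J * L * F = 0.03 * 55 * 0.39 = 0.6435 m

0.6435 m


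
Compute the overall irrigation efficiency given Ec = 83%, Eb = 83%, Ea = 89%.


Ec = 0.83, Eb = 0.83, Ea = 0.89
E = 0.83 * 0.83 * 0.89 * 100 = 61.3121%

61.3121 %


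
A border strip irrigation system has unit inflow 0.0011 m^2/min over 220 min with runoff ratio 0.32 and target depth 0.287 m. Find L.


L = q*t/((1+r)*Z)
L = 0.0011*220/((1+0.32)*0.287)
L = 0.242/0.37884

0.6388 m


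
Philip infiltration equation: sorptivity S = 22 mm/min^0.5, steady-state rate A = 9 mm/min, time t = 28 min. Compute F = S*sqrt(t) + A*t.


F = S*sqrt(t) + A*t
F = 22*sqrt(28) + 9*28
F = 22*5.291503 + 252

368.4131 mm


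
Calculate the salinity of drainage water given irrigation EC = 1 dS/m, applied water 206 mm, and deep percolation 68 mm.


EC_dw = EC_iw * D_iw / D_dw
EC_dw = 1 * 206 / 68
EC_dw = 206 / 68

3.0294 dS/m


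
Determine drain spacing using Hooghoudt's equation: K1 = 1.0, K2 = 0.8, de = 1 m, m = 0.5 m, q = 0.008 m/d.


S^2 = 8*K2*de*m/q + 4*K1*m^2/q
S^2 = 8*0.8*1*0.5/0.008 + 4*1.0*0.5^2/0.008
S = sqrt(525.0000)

22.9129 m


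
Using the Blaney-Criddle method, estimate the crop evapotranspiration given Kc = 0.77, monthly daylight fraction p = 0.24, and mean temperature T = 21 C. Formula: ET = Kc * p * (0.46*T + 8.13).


ET = Kc * p * (0.46*T + 8.13)
ET = 0.77 * 0.24 * (0.46*21 + 8.13)
ET = 0.77 * 0.24 * 17.7900

3.2876 mm/day


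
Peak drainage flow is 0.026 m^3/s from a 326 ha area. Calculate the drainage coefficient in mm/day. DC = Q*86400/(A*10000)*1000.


DC = Q * 86400 / (A * 10000) * 1000
DC = 0.026 * 86400 / (326 * 10000) * 1000
DC = 2246400.0000 / 3260000

0.6891 mm/day


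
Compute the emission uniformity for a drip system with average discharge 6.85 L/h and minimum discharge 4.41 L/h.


EU = (q_min/q_avg)*100 = (4.41/6.85)*100 = 64.3796%

64.3796 %


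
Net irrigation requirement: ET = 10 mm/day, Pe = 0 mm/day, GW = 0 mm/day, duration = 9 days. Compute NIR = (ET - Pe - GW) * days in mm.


Daily deficit = ET - Pe - GW = 10 - 0 - 0 = 10 mm/day
NIR = 10 * 9 = 90 mm

90.0000 mm


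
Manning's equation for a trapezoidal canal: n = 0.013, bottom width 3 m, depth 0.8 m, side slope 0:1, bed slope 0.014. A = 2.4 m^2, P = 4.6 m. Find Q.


R = A/P = 2.4/4.6 = 0.521739
Q = (1/0.013) * 2.4 * 0.521739^(2/3) * 0.014^0.5

14.1569 m^3/s


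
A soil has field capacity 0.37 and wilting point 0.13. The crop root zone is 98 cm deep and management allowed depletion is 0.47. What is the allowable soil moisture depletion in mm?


SMD = (FC - PWP) * d * MAD * 10
SMD = (0.37 - 0.13) * 98 * 0.47 * 10
SMD = 0.2400 * 98 * 0.47 * 10

110.5440 mm


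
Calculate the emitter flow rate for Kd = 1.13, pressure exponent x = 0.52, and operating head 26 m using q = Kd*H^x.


q = Kd * H^x = 1.13 * 26^0.52 = 1.13 * 5.442346

6.1499 L/h


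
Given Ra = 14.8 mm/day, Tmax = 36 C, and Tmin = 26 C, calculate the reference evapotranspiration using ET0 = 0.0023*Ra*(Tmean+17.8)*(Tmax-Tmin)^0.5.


Tmean = (Tmax + Tmin)/2 = (36 + 26)/2 = 31.0
ET0 = 0.0023 * 14.8 * (31.0 + 17.8) * sqrt(36 - 26)
ET0 = 0.0023 * 14.8 * 48.8 * 3.162278

5.2530 mm/day


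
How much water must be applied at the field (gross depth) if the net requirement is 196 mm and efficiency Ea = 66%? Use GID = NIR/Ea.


Ea = 66% = 0.66
GID = NIR / Ea = 196 / 0.66 = 296.9697 mm

296.9697 mm


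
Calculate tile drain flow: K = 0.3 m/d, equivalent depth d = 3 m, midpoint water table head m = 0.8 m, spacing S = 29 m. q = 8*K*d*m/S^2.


q = 8*K*d*m/S^2
q = 8*0.3*3*0.8/29^2
q = 5.7600 / 841

0.0068 m/d


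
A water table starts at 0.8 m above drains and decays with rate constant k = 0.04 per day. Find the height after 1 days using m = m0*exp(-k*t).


m = m0 * exp(-k*t)
m = 0.8 * exp(-0.04 * 1)
m = 0.8 * exp(-0.0400)

0.7686 m


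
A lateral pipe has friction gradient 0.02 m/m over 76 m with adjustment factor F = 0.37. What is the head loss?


hf = J * L * F = 0.02 * 76 * 0.37 = 0.5624 m

0.5624 m


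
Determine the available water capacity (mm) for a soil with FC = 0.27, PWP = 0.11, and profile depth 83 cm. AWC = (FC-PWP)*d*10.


AWC = (FC - PWP) * d * 10
AWC = (0.27 - 0.11) * 83 * 10
AWC = 0.1600 * 83 * 10

132.8000 mm


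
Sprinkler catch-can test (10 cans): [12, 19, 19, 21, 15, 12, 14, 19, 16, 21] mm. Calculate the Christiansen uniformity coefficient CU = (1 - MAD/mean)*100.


mean = 16.800000 mm
MAD = 3.000000 mm
CU = (1 - 3.000000/16.800000)*100

82.1429 %


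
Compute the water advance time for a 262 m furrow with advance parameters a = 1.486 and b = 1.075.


t = (L/a)^(1/b)
t = (262/1.486)^(1/1.075)
t = 176.312248^(1/1.075)

122.9037 min


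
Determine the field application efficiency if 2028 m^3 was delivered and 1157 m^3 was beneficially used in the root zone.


Ea = V_root / V_field * 100 = 1157 / 2028 * 100 = 57.0513%

57.0513 %


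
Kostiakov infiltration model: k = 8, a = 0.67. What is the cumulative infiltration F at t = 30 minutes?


F = k * t^a = 8 * 30^0.67
F = 8 * 9.764977

78.1198 mm


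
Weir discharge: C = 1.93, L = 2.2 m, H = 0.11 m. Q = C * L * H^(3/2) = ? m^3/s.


Q = C * L * H^(3/2) = 1.93 * 2.2 * 0.11^1.5 = 1.93 * 2.2 * 0.036483

0.1549 m^3/s


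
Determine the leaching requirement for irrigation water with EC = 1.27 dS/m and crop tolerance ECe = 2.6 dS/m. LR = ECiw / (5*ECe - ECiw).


LR = ECiw / (5*ECe - ECiw)
LR = 1.27 / (5*2.6 - 1.27)
LR = 1.27 / 11.7300

0.1083


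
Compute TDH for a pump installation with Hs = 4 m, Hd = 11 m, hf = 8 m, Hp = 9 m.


TDH = Hs + Hd + hf + Hp = 4 + 11 + 8 + 9 = 32

32 m


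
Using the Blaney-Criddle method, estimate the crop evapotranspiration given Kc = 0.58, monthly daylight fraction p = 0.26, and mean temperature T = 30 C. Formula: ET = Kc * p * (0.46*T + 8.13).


ET = Kc * p * (0.46*T + 8.13)
ET = 0.58 * 0.26 * (0.46*30 + 8.13)
ET = 0.58 * 0.26 * 21.9300

3.3070 mm/day


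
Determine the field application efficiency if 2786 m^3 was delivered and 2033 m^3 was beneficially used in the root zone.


Ea = V_root / V_field * 100 = 2033 / 2786 * 100 = 72.9720%

72.9720 %


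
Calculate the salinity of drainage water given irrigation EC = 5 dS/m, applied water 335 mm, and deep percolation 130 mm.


EC_dw = EC_iw * D_iw / D_dw
EC_dw = 5 * 335 / 130
EC_dw = 1675 / 130

12.8846 dS/m


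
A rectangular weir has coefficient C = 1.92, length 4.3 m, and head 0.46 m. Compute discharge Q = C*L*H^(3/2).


Q = C * L * H^(3/2) = 1.92 * 4.3 * 0.46^1.5 = 1.92 * 4.3 * 0.311987

2.5758 m^3/s


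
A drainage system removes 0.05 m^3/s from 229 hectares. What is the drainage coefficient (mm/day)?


DC = Q * 86400 / (A * 10000) * 1000
DC = 0.05 * 86400 / (229 * 10000) * 1000
DC = 4320000.0000 / 2290000

1.8865 mm/day


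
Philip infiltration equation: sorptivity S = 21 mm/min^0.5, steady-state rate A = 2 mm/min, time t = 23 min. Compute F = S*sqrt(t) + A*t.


F = S*sqrt(t) + A*t
F = 21*sqrt(23) + 2*23
F = 21*4.795832 + 46

146.7125 mm


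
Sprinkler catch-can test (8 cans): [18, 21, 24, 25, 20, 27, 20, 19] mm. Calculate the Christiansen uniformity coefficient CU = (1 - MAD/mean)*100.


mean = 21.750000 mm
MAD = 2.687500 mm
CU = (1 - 2.687500/21.750000)*100

87.6437 %


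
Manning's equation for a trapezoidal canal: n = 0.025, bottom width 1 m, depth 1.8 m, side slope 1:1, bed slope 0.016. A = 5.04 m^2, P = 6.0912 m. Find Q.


R = A/P = 5.04/6.0912 = 0.827423
Q = (1/0.025) * 5.04 * 0.827423^(2/3) * 0.016^0.5

22.4751 m^3/s


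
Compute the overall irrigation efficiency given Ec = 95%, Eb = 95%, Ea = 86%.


Ec = 0.95, Eb = 0.95, Ea = 0.86
E = 0.95 * 0.95 * 0.86 * 100 = 77.6150%

77.6150 %


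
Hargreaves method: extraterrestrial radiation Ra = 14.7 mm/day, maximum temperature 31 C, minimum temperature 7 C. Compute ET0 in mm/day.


Tmean = (Tmax + Tmin)/2 = (31 + 7)/2 = 19.0
ET0 = 0.0023 * 14.7 * (19.0 + 17.8) * sqrt(31 - 7)
ET0 = 0.0023 * 14.7 * 36.8 * 4.898979

6.0953 mm/day


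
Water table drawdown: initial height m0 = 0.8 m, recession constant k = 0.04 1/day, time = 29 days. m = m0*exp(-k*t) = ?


m = m0 * exp(-k*t)
m = 0.8 * exp(-0.04 * 29)
m = 0.8 * exp(-1.1600)

0.2508 m


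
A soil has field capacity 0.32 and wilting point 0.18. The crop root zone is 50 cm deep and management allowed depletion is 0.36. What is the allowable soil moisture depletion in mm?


SMD = (FC - PWP) * d * MAD * 10
SMD = (0.32 - 0.18) * 50 * 0.36 * 10
SMD = 0.1400 * 50 * 0.36 * 10

25.2000 mm


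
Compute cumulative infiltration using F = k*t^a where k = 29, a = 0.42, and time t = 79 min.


F = k * t^a = 29 * 79^0.42
F = 29 * 6.266187

181.7194 mm


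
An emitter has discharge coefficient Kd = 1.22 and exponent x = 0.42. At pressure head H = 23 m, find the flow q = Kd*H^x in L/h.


q = Kd * H^x = 1.22 * 23^0.42 = 1.22 * 3.731863

4.5529 L/h


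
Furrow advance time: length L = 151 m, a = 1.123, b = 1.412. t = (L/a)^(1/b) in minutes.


t = (L/a)^(1/b)
t = (151/1.123)^(1/1.412)
t = 134.461264^(1/1.412)

32.1740 min


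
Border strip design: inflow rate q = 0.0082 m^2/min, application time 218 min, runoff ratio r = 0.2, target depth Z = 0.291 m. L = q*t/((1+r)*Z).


L = q*t/((1+r)*Z)
L = 0.0082*218/((1+0.2)*0.291)
L = 1.7876/0.3492

5.1191 m


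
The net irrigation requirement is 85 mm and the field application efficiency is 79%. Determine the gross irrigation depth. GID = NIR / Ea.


Ea = 79% = 0.79
GID = NIR / Ea = 85 / 0.79 = 107.5949 mm

107.5949 mm


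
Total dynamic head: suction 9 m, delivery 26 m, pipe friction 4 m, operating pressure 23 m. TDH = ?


TDH = Hs + Hd + hf + Hp = 9 + 26 + 4 + 23 = 62

62 m


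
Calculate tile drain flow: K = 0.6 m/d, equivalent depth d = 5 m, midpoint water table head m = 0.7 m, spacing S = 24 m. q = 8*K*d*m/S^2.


q = 8*K*d*m/S^2
q = 8*0.6*5*0.7/24^2
q = 16.8000 / 576

0.0292 m/d


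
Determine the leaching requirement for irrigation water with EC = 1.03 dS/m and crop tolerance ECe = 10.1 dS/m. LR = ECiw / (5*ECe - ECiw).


LR = ECiw / (5*ECe - ECiw)
LR = 1.03 / (5*10.1 - 1.03)
LR = 1.03 / 49.4700

0.0208


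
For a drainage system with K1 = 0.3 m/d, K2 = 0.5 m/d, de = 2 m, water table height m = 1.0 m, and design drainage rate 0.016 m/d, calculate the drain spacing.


S^2 = 8*K2*de*m/q + 4*K1*m^2/q
S^2 = 8*0.5*2*1.0/0.016 + 4*0.3*1.0^2/0.016
S = sqrt(575.0000)

23.9792 m


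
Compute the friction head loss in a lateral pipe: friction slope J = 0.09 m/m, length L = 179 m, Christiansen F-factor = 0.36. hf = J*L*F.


hf = J * L * F = 0.09 * 179 * 0.36 = 5.7996 m

5.7996 m


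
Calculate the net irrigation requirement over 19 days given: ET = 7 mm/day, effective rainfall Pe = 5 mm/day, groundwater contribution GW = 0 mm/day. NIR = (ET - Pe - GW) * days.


Daily deficit = ET - Pe - GW = 7 - 5 - 0 = 2 mm/day
NIR = 2 * 19 = 38 mm

38.0000 mm


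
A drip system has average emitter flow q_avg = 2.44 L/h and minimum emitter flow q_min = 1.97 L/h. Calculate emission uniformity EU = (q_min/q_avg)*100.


EU = (q_min/q_avg)*100 = (1.97/2.44)*100 = 80.7377%

80.7377 %


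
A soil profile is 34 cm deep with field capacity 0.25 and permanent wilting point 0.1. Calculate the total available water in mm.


AWC = (FC - PWP) * d * 10
AWC = (0.25 - 0.1) * 34 * 10
AWC = 0.1500 * 34 * 10

51.0000 mm


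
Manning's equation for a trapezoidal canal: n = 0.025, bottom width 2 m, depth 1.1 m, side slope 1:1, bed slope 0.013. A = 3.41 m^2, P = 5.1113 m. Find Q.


R = A/P = 3.41/5.1113 = 0.667149
Q = (1/0.025) * 3.41 * 0.667149^(2/3) * 0.013^0.5

11.8741 m^3/s


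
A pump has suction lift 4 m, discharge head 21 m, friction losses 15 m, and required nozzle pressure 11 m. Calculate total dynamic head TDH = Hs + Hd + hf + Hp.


TDH = Hs + Hd + hf + Hp = 4 + 21 + 15 + 11 = 51

51 m


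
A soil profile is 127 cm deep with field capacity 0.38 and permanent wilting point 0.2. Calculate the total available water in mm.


AWC = (FC - PWP) * d * 10
AWC = (0.38 - 0.2) * 127 * 10
AWC = 0.1800 * 127 * 10

228.6000 mm


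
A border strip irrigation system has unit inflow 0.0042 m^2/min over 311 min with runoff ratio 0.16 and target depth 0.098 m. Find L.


L = q*t/((1+r)*Z)
L = 0.0042*311/((1+0.16)*0.098)
L = 1.3062/0.11368

11.4901 m


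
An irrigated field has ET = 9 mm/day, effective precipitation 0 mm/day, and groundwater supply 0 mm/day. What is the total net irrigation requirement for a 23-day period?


Daily deficit = ET - Pe - GW = 9 - 0 - 0 = 9 mm/day
NIR = 9 * 23 = 207 mm

207.0000 mm


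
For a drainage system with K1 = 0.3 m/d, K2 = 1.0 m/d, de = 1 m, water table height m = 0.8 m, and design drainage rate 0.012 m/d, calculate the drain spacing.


S^2 = 8*K2*de*m/q + 4*K1*m^2/q
S^2 = 8*1.0*1*0.8/0.012 + 4*0.3*0.8^2/0.012
S = sqrt(597.3333)

24.4404 m


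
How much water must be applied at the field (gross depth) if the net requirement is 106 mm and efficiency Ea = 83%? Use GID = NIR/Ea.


Ea = 83% = 0.83
GID = NIR / Ea = 106 / 0.83 = 127.7108 mm

127.7108 mm


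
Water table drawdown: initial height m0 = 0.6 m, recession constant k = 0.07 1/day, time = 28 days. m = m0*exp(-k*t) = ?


m = m0 * exp(-k*t)
m = 0.6 * exp(-0.07 * 28)
m = 0.6 * exp(-1.9600)

0.0845 m


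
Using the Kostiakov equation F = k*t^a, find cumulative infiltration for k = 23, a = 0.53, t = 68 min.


F = k * t^a = 23 * 68^0.53
F = 23 * 9.359006

215.2571 mm


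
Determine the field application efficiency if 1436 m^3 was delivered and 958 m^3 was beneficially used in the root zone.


Ea = V_root / V_field * 100 = 958 / 1436 * 100 = 66.7131%

66.7131 %


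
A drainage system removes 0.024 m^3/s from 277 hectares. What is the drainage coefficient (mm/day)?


DC = Q * 86400 / (A * 10000) * 1000
DC = 0.024 * 86400 / (277 * 10000) * 1000
DC = 2073600.0000 / 2770000

0.7486 mm/day


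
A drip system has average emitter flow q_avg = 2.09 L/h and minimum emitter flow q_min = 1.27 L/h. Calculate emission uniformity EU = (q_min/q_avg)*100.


EU = (q_min/q_avg)*100 = (1.27/2.09)*100 = 60.7656%

60.7656 %


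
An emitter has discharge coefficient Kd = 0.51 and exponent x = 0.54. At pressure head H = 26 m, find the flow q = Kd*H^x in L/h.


q = Kd * H^x = 0.51 * 26^0.54 = 0.51 * 5.808789

2.9625 L/h


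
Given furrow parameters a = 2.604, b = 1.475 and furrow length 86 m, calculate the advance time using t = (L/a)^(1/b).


t = (L/a)^(1/b)
t = (86/2.604)^(1/1.475)
t = 33.026114^(1/1.475)

10.7086 min


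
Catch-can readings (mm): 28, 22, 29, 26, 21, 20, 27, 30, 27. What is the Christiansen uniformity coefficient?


mean = 25.555556 mm
MAD = 3.037037 mm
CU = (1 - 3.037037/25.555556)*100

88.1159 %


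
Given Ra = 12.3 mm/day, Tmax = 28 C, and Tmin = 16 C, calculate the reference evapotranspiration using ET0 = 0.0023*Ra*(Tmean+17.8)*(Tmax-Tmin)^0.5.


Tmean = (Tmax + Tmin)/2 = (28 + 16)/2 = 22.0
ET0 = 0.0023 * 12.3 * (22.0 + 17.8) * sqrt(28 - 16)
ET0 = 0.0023 * 12.3 * 39.8 * 3.464102

3.9004 mm/day


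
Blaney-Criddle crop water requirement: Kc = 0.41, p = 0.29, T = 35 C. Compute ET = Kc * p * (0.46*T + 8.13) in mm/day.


ET = Kc * p * (0.46*T + 8.13)
ET = 0.41 * 0.29 * (0.46*35 + 8.13)
ET = 0.41 * 0.29 * 24.2300

2.8809 mm/day


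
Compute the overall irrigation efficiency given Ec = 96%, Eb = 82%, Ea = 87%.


Ec = 0.96, Eb = 0.82, Ea = 0.87
E = 0.96 * 0.82 * 0.87 * 100 = 68.4864%

68.4864 %


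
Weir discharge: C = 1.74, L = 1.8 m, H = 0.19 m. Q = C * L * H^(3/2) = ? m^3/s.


Q = C * L * H^(3/2) = 1.74 * 1.8 * 0.19^1.5 = 1.74 * 1.8 * 0.082819

0.2594 m^3/s


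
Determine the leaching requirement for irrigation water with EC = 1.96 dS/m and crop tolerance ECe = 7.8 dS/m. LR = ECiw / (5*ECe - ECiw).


LR = ECiw / (5*ECe - ECiw)
LR = 1.96 / (5*7.8 - 1.96)
LR = 1.96 / 37.0400

0.0529


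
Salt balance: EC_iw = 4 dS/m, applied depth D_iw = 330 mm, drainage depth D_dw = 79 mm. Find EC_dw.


EC_dw = EC_iw * D_iw / D_dw
EC_dw = 4 * 330 / 79
EC_dw = 1320 / 79

16.7089 dS/m


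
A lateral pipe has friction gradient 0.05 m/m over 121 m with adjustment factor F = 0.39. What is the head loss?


hf = J * L * F = 0.05 * 121 * 0.39 = 2.3595 m

2.3595 m


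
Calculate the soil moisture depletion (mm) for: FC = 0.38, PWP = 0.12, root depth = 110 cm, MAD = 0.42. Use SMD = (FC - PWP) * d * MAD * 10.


SMD = (FC - PWP) * d * MAD * 10
SMD = (0.38 - 0.12) * 110 * 0.42 * 10
SMD = 0.2600 * 110 * 0.42 * 10

120.1200 mm


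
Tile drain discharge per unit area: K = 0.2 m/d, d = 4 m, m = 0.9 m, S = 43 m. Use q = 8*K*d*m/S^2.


q = 8*K*d*m/S^2
q = 8*0.2*4*0.9/43^2
q = 5.7600 / 1849

0.0031 m/d


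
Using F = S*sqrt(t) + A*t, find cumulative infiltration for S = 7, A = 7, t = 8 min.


F = S*sqrt(t) + A*t
F = 7*sqrt(8) + 7*8
F = 7*2.828427 + 56

75.7990 mm


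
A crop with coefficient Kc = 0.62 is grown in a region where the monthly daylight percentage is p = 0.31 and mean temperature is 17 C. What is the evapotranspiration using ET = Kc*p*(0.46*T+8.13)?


ET = Kc * p * (0.46*T + 8.13)
ET = 0.62 * 0.31 * (0.46*17 + 8.13)
ET = 0.62 * 0.31 * 15.9500

3.0656 mm/day


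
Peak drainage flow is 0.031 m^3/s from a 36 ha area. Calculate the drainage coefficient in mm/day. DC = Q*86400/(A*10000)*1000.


DC = Q * 86400 / (A * 10000) * 1000
DC = 0.031 * 86400 / (36 * 10000) * 1000
DC = 2678400.0000 / 360000

7.4400 mm/day


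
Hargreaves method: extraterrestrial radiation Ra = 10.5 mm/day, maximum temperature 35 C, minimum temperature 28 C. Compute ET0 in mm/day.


Tmean = (Tmax + Tmin)/2 = (35 + 28)/2 = 31.5
ET0 = 0.0023 * 10.5 * (31.5 + 17.8) * sqrt(35 - 28)
ET0 = 0.0023 * 10.5 * 49.3 * 2.645751

3.1500 mm/day


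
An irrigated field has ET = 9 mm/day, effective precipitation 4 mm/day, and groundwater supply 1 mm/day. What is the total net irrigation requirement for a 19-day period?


Daily deficit = ET - Pe - GW = 9 - 4 - 1 = 4 mm/day
NIR = 4 * 19 = 76 mm

76.0000 mm


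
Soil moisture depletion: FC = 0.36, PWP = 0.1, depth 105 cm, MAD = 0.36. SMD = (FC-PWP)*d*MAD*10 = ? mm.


SMD = (FC - PWP) * d * MAD * 10
SMD = (0.36 - 0.1) * 105 * 0.36 * 10
SMD = 0.2600 * 105 * 0.36 * 10

98.2800 mm


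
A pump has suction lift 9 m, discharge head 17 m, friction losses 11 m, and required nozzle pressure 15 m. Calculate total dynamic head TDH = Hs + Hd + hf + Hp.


TDH = Hs + Hd + hf + Hp = 9 + 17 + 11 + 15 = 52

52 m


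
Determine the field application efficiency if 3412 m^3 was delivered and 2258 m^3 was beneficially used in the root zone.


Ea = V_root / V_field * 100 = 2258 / 3412 * 100 = 66.1782%

66.1782 %


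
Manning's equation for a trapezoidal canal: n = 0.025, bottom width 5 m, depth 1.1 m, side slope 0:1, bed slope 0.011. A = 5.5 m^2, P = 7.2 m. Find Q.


R = A/P = 5.5/7.2 = 0.763889
Q = (1/0.025) * 5.5 * 0.763889^(2/3) * 0.011^0.5

19.2814 m^3/s


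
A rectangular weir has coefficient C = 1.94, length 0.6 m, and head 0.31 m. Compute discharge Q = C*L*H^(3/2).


Q = C * L * H^(3/2) = 1.94 * 0.6 * 0.31^1.5 = 1.94 * 0.6 * 0.172601

0.2009 m^3/s


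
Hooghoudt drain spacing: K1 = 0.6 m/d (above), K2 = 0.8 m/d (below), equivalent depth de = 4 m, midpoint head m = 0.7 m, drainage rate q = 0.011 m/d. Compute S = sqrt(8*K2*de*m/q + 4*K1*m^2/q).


S^2 = 8*K2*de*m/q + 4*K1*m^2/q
S^2 = 8*0.8*4*0.7/0.011 + 4*0.6*0.7^2/0.011
S = sqrt(1736.0000)

41.6653 m


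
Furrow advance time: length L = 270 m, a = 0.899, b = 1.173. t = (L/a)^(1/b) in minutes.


t = (L/a)^(1/b)
t = (270/0.899)^(1/1.173)
t = 300.333704^(1/1.173)

129.4775 min


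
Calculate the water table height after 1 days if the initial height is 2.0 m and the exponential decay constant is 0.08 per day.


m = m0 * exp(-k*t)
m = 2.0 * exp(-0.08 * 1)
m = 2.0 * exp(-0.0800)

1.8462 m


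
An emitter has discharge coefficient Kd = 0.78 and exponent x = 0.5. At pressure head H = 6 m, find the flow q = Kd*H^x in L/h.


q = Kd * H^x = 0.78 * 6^0.5 = 0.78 * 2.449490

1.9106 L/h


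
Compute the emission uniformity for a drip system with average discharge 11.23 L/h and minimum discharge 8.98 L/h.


EU = (q_min/q_avg)*100 = (8.98/11.23)*100 = 79.9644%

79.9644 %


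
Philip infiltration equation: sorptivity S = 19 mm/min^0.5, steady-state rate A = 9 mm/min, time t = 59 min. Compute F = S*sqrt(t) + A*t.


F = S*sqrt(t) + A*t
F = 19*sqrt(59) + 9*59
F = 19*7.681146 + 531

676.9418 mm


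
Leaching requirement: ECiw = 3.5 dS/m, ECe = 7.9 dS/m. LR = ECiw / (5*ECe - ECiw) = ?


LR = ECiw / (5*ECe - ECiw)
LR = 3.5 / (5*7.9 - 3.5)
LR = 3.5 / 36.0000

0.0972


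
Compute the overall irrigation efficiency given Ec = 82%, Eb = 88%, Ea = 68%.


Ec = 0.82, Eb = 0.88, Ea = 0.68
E = 0.82 * 0.88 * 0.68 * 100 = 49.0688%

49.0688 %


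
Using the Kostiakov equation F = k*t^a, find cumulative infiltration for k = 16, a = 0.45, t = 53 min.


F = k * t^a = 16 * 53^0.45
F = 16 * 5.969310

95.5090 mm


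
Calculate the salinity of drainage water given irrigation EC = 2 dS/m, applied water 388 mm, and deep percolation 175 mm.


EC_dw = EC_iw * D_iw / D_dw
EC_dw = 2 * 388 / 175
EC_dw = 776 / 175

4.4343 dS/m


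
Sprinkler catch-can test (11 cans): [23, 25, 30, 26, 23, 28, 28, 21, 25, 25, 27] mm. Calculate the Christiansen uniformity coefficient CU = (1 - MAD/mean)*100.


mean = 25.545455 mm
MAD = 2.049587 mm
CU = (1 - 2.049587/25.545455)*100

91.9767 %


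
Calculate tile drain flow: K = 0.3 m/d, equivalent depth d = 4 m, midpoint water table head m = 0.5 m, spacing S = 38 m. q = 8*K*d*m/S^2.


q = 8*K*d*m/S^2
q = 8*0.3*4*0.5/38^2
q = 4.8000 / 1444

0.0033 m/d


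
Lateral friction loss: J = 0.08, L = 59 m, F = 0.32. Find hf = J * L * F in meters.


hf = J * L * F = 0.08 * 59 * 0.32 = 1.5104 m

1.5104 m


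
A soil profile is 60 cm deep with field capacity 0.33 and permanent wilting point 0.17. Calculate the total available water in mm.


AWC = (FC - PWP) * d * 10
AWC = (0.33 - 0.17) * 60 * 10
AWC = 0.1600 * 60 * 10

96.0000 mm


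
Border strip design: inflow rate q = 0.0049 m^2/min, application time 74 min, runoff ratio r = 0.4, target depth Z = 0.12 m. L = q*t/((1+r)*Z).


L = q*t/((1+r)*Z)
L = 0.0049*74/((1+0.4)*0.12)
L = 0.3626/0.168

2.1583 m


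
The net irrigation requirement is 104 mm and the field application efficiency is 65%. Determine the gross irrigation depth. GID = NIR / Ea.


Ea = 65% = 0.65
GID = NIR / Ea = 104 / 0.65 = 160.0000 mm

160.0000 mm


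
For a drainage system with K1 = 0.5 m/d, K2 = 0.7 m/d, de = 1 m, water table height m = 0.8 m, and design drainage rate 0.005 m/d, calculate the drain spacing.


S^2 = 8*K2*de*m/q + 4*K1*m^2/q
S^2 = 8*0.7*1*0.8/0.005 + 4*0.5*0.8^2/0.005
S = sqrt(1152.0000)

33.9411 m


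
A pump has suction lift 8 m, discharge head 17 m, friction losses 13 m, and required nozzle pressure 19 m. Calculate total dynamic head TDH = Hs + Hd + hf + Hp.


TDH = Hs + Hd + hf + Hp = 8 + 17 + 13 + 19 = 57

57 m


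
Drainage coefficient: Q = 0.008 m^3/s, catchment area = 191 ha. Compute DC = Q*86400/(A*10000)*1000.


DC = Q * 86400 / (A * 10000) * 1000
DC = 0.008 * 86400 / (191 * 10000) * 1000
DC = 691200.0000 / 1910000

0.3619 mm/day


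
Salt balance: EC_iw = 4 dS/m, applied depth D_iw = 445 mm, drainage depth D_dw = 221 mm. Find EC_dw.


EC_dw = EC_iw * D_iw / D_dw
EC_dw = 4 * 445 / 221
EC_dw = 1780 / 221

8.0543 dS/m


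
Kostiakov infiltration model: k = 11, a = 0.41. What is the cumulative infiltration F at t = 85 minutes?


F = k * t^a = 11 * 85^0.41
F = 11 * 6.181043

67.9915 mm


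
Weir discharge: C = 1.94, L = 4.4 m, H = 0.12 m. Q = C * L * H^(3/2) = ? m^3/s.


Q = C * L * H^(3/2) = 1.94 * 4.4 * 0.12^1.5 = 1.94 * 4.4 * 0.041569

0.3548 m^3/s


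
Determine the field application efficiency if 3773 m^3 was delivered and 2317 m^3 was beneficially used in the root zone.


Ea = V_root / V_field * 100 = 2317 / 3773 * 100 = 61.4100%

61.4100 %


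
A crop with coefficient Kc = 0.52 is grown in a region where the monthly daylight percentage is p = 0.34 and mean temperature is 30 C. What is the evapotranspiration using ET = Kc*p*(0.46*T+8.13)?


ET = Kc * p * (0.46*T + 8.13)
ET = 0.52 * 0.34 * (0.46*30 + 8.13)
ET = 0.52 * 0.34 * 21.9300

3.8772 mm/day


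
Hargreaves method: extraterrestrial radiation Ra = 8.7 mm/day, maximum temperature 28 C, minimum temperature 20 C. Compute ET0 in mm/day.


Tmean = (Tmax + Tmin)/2 = (28 + 20)/2 = 24.0
ET0 = 0.0023 * 8.7 * (24.0 + 17.8) * sqrt(28 - 20)
ET0 = 0.0023 * 8.7 * 41.8 * 2.828427

2.3657 mm/day


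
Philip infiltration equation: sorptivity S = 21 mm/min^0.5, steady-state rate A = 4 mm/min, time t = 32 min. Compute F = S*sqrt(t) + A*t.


F = S*sqrt(t) + A*t
F = 21*sqrt(32) + 4*32
F = 21*5.656854 + 128

246.7939 mm


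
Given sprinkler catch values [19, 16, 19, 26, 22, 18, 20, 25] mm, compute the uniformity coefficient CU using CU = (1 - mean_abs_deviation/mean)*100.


mean = 20.625000 mm
MAD = 2.781250 mm
CU = (1 - 2.781250/20.625000)*100

86.5152 %


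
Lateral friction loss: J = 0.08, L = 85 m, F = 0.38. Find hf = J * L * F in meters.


hf = J * L * F = 0.08 * 85 * 0.38 = 2.5840 m

2.5840 m


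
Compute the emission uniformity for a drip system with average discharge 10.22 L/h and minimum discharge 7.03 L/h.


EU = (q_min/q_avg)*100 = (7.03/10.22)*100 = 68.7867%

68.7867 %


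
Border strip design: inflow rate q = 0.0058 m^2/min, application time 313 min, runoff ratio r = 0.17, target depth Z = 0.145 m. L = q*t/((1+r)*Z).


L = q*t/((1+r)*Z)
L = 0.0058*313/((1+0.17)*0.145)
L = 1.8154/0.16965

10.7009 m


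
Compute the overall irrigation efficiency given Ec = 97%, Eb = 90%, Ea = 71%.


Ec = 0.97, Eb = 0.9, Ea = 0.71
E = 0.97 * 0.9 * 0.71 * 100 = 61.9830%

61.9830 %


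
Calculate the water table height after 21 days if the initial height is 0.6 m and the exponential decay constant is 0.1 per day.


m = m0 * exp(-k*t)
m = 0.6 * exp(-0.1 * 21)
m = 0.6 * exp(-2.1000)

0.0735 m


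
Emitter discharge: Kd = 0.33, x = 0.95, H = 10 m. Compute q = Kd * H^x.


q = Kd * H^x = 0.33 * 10^0.95 = 0.33 * 8.912509

2.9411 L/h


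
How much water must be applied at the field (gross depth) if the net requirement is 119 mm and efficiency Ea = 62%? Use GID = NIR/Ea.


Ea = 62% = 0.62
GID = NIR / Ea = 119 / 0.62 = 191.9355 mm

191.9355 mm


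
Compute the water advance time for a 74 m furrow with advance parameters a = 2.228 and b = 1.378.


t = (L/a)^(1/b)
t = (74/2.228)^(1/1.378)
t = 33.213645^(1/1.378)

12.7058 min


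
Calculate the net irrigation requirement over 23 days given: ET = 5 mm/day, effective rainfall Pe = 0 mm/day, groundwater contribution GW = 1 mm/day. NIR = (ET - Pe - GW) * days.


Daily deficit = ET - Pe - GW = 5 - 0 - 1 = 4 mm/day
NIR = 4 * 23 = 92 mm

92.0000 mm


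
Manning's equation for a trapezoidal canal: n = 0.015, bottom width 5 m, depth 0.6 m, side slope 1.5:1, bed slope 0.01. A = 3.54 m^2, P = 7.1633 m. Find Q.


R = A/P = 3.54/7.1633 = 0.494186
Q = (1/0.015) * 3.54 * 0.494186^(2/3) * 0.01^0.5

14.7516 m^3/s


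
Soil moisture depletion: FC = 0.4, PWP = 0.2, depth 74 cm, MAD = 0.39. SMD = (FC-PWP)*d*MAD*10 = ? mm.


SMD = (FC - PWP) * d * MAD * 10
SMD = (0.4 - 0.2) * 74 * 0.39 * 10
SMD = 0.2000 * 74 * 0.39 * 10

57.7200 mm


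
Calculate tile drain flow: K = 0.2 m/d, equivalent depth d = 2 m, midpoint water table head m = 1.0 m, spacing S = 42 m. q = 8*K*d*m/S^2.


q = 8*K*d*m/S^2
q = 8*0.2*2*1.0/42^2
q = 3.2000 / 1764

0.0018 m/d


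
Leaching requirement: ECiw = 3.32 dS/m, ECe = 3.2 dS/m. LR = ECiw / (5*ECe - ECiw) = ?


LR = ECiw / (5*ECe - ECiw)
LR = 3.32 / (5*3.2 - 3.32)
LR = 3.32 / 12.6800

0.2618


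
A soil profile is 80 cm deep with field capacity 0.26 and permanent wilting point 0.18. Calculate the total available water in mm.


AWC = (FC - PWP) * d * 10
AWC = (0.26 - 0.18) * 80 * 10
AWC = 0.0800 * 80 * 10

64.0000 mm


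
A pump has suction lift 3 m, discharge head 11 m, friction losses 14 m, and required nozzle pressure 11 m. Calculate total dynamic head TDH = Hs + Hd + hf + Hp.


TDH = Hs + Hd + hf + Hp = 3 + 11 + 14 + 11 = 39

39 m


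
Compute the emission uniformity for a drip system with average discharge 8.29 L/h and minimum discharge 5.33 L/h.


EU = (q_min/q_avg)*100 = (5.33/8.29)*100 = 64.2943%

64.2943 %


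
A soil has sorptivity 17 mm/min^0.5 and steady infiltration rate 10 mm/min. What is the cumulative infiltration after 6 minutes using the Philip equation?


F = S*sqrt(t) + A*t
F = 17*sqrt(6) + 10*6
F = 17*2.449490 + 60

101.6413 mm


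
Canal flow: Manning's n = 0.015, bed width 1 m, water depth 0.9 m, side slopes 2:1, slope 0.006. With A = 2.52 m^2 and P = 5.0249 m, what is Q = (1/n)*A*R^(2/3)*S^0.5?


R = A/P = 2.52/5.0249 = 0.501503
Q = (1/0.015) * 2.52 * 0.501503^(2/3) * 0.006^0.5

8.2142 m^3/s


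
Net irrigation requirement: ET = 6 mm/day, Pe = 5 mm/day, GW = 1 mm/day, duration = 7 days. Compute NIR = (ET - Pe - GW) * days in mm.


Daily deficit = ET - Pe - GW = 6 - 5 - 1 = 0 mm/day
NIR = 0 * 7 = 0 mm

0 mm


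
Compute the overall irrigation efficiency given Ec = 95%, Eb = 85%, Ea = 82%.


Ec = 0.95, Eb = 0.85, Ea = 0.82
E = 0.95 * 0.85 * 0.82 * 100 = 66.2150%

66.2150 %


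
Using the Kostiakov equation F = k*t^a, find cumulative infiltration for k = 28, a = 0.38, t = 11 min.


F = k * t^a = 28 * 11^0.38
F = 28 * 2.487306

69.6446 mm


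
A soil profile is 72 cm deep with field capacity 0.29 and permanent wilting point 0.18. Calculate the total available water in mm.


AWC = (FC - PWP) * d * 10
AWC = (0.29 - 0.18) * 72 * 10
AWC = 0.1100 * 72 * 10

79.2000 mm


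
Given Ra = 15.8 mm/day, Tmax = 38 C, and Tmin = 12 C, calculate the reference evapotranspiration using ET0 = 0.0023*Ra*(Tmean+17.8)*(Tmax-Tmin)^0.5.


Tmean = (Tmax + Tmin)/2 = (38 + 12)/2 = 25.0
ET0 = 0.0023 * 15.8 * (25.0 + 17.8) * sqrt(38 - 12)
ET0 = 0.0023 * 15.8 * 42.8 * 5.099020

7.9308 mm/day


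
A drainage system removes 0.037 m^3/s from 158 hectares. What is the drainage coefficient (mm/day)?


DC = Q * 86400 / (A * 10000) * 1000
DC = 0.037 * 86400 / (158 * 10000) * 1000
DC = 3196800.0000 / 1580000

2.0233 mm/day
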